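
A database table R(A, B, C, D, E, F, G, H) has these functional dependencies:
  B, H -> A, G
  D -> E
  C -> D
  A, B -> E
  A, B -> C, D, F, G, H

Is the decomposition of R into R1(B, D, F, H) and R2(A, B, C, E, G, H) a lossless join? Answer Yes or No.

Yes

The shared attributes are {B, H} and {B, H}⁺ = {A, B, C, D, E, F, G, H}.
R1 is contained in that closure, so R1 ∩ R2 -> R1 holds and the join is lossless.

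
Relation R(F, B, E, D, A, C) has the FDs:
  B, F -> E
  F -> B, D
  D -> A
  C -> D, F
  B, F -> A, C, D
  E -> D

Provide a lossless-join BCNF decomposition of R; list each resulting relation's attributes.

Candidate keys of the original relation: {C}, {F}.
{A, B, C, D, E, F}: {D} determines {A, D} here but is not a superkey — split on D -> A, giving {A, D} and {B, C, D, E, F}.
{A, D} is in BCNF.
{B, C, D, E, F}: {E} determines {D, E} here but is not a superkey — split on E -> D, giving {D, E} and {B, C, E, F}.
{D, E} is in BCNF.
{B, C, E, F} is in BCNF.

{A, D}; {B, C, E, F}; {D, E}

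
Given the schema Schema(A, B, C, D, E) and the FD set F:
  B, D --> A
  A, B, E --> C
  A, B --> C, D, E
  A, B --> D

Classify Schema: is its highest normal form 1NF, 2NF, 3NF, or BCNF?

BCNF

Candidate keys: {A, B}, {B, D}. Prime attributes: {A, B, D}.
Each dependency's left side is a superkey — BCNF holds.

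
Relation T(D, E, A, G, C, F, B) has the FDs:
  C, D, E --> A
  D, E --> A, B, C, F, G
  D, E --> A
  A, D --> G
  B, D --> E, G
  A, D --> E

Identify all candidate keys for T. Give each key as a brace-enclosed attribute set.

{A, D}, {B, D}, {D, E}

No FD produces {D}, so it must be in every candidate key.
{A, D} is a candidate key since {A, D}⁺ = {A, B, C, D, E, F, G} covers every attribute.
{B, D} is a candidate key since {B, D}⁺ = {A, B, C, D, E, F, G} covers every attribute.
{D, E} is a candidate key since {D, E}⁺ = {A, B, C, D, E, F, G} covers every attribute.
No proper subset of any of these is a key, and no other minimal superkey exists.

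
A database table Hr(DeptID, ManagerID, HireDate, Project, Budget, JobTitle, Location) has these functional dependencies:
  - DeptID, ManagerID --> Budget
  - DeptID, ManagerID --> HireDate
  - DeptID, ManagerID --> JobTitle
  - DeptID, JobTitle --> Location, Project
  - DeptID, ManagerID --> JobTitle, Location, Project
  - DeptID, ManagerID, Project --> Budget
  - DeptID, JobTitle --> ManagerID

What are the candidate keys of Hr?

{DeptID} never appears on the right of any FD, so every key must include it.
{DeptID, JobTitle}⁺ = {Budget, DeptID, HireDate, JobTitle, Location, ManagerID, Project} — all of the relation — so {DeptID, JobTitle} is a candidate key.
{DeptID, ManagerID}⁺ = {Budget, DeptID, HireDate, JobTitle, Location, ManagerID, Project} — all of the relation — so {DeptID, ManagerID} is a candidate key.
Any other superkey properly contains one of these, so there are no further candidate keys.

{DeptID, JobTitle}, {DeptID, ManagerID}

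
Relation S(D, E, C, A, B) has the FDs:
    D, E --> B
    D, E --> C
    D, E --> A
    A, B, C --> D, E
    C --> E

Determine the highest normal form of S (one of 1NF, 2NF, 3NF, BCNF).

3NF

Candidate keys: {A, B, C}, {C, D}, {D, E}. Prime attributes: {A, B, C, D, E}.
For C --> E we have {C}⁺ = {C, E}; {C} is not a superkey, so BCNF fails.
Its right-hand attributes {E} are all prime, as are those of every other non-superkey FD — the relation is in 3NF.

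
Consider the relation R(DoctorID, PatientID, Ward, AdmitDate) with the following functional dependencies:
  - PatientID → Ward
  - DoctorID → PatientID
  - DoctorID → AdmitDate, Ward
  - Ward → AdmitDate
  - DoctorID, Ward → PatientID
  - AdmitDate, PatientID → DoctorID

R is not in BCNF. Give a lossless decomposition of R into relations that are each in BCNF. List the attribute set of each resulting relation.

{AdmitDate, Ward}; {DoctorID, PatientID, Ward}

Candidate keys of the original relation: {DoctorID}, {PatientID}.
In {AdmitDate, DoctorID, PatientID, Ward}, {Ward} is not a superkey ({Ward}⁺ restricted to this set is {AdmitDate, Ward}), so split on Ward → AdmitDate into {AdmitDate, Ward} and {DoctorID, PatientID, Ward}.
{AdmitDate, Ward}: every determinant is a superkey — BCNF.
{DoctorID, PatientID, Ward}: every determinant is a superkey — BCNF.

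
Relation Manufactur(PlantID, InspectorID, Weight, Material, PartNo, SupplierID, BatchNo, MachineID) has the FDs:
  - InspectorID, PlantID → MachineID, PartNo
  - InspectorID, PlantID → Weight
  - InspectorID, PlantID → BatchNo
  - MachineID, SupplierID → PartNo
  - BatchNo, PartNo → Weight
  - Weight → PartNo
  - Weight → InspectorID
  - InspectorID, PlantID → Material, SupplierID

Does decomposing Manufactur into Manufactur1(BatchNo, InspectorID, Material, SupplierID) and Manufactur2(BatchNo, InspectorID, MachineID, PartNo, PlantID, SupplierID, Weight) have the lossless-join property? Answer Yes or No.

No

The shared attributes are {BatchNo, InspectorID, SupplierID} and {BatchNo, InspectorID, SupplierID}⁺ = {BatchNo, InspectorID, SupplierID}.
The closure covers neither Manufactur1 nor Manufactur2 entirely; the join is not lossless.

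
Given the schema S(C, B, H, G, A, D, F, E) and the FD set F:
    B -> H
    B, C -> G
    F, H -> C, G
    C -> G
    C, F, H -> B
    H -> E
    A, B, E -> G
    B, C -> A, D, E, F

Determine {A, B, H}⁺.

{A, B, E, G, H}

Start with {A, B, H}.
H -> E applies; add {E} → now {A, B, E, H}.
A, B, E -> G applies; add {G} → now {A, B, E, G, H}.
No further FD applies.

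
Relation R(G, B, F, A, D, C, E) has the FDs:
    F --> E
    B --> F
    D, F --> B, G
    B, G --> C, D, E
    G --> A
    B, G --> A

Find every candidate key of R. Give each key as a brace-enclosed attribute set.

{B, D} is a candidate key since {B, D}⁺ = {A, B, C, D, E, F, G} covers every attribute.
{B, G} is a candidate key since {B, G}⁺ = {A, B, C, D, E, F, G} covers every attribute.
{D, F} is a candidate key since {D, F}⁺ = {A, B, C, D, E, F, G} covers every attribute.
Any other superkey properly contains one of these, so there are no further candidate keys.

{B, D}, {B, G}, {D, F}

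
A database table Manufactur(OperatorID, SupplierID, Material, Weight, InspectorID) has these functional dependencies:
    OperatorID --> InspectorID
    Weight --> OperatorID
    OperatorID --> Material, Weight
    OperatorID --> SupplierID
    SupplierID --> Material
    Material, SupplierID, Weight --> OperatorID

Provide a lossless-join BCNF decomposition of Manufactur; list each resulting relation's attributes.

Candidate keys of the original relation: {OperatorID}, {Weight}.
{InspectorID, Material, OperatorID, SupplierID, Weight}: {SupplierID} determines {Material, SupplierID} here but is not a superkey — split on SupplierID --> Material, giving {Material, SupplierID} and {InspectorID, OperatorID, SupplierID, Weight}.
{Material, SupplierID}: every determinant is a superkey — BCNF.
{InspectorID, OperatorID, SupplierID, Weight}: every determinant is a superkey — BCNF.

{InspectorID, OperatorID, SupplierID, Weight}; {Material, SupplierID}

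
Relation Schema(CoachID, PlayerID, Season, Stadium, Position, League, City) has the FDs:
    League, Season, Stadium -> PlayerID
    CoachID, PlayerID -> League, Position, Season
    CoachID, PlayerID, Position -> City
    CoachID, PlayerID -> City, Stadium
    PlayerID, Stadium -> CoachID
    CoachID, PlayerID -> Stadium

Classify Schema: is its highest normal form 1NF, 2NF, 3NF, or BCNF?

BCNF

Candidate keys: {CoachID, PlayerID}, {League, Season, Stadium}, {PlayerID, Stadium}. Prime attributes: {CoachID, League, PlayerID, Season, Stadium}.
Every FD has a superkey on the left, so the relation is in BCNF.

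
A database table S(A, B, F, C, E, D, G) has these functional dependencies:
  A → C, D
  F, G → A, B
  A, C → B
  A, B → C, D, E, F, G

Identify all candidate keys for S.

{A}, {F, G}

Closure of {A} is {A, B, C, D, E, F, G}, the whole schema; {A} is a candidate key.
Closure of {F, G} is {A, B, C, D, E, F, G}, the whole schema; {F, G} is a candidate key.
Any other superkey properly contains one of these, so there are no further candidate keys.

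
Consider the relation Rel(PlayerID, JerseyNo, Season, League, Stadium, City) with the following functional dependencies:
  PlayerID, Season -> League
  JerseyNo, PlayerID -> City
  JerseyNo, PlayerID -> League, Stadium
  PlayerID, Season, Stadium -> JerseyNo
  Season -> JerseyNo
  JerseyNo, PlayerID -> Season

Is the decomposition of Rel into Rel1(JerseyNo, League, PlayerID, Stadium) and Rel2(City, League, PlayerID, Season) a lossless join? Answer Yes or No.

No

Common attributes: {League, PlayerID}; their closure is {League, PlayerID}.
Neither Rel1 nor Rel2 is contained in that closure, so the decomposition is lossy.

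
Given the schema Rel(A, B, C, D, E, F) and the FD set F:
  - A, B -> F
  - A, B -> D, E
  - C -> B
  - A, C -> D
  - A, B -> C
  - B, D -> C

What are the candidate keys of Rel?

{A, B}, {A, C}

No FD produces {A}, so it must be in every candidate key.
{A, B} is a candidate key since {A, B}⁺ = {A, B, C, D, E, F} covers every attribute.
{A, C} is a candidate key since {A, C}⁺ = {A, B, C, D, E, F} covers every attribute.
Any other superkey properly contains one of these, so there are no further candidate keys.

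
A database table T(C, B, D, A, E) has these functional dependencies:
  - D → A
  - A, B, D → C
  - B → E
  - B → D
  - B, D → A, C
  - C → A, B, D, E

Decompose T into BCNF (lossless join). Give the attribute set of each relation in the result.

{A, D}; {B, C, D, E}

Candidate keys of the original relation: {B}, {C}.
Within {A, B, C, D, E}: {D}⁺ ∩ {A, B, C, D, E} = {A, D}, not the whole set, so D → A violates BCNF; decompose into {A, D} and {B, C, D, E}.
{A, D} is in BCNF.
{B, C, D, E} is in BCNF.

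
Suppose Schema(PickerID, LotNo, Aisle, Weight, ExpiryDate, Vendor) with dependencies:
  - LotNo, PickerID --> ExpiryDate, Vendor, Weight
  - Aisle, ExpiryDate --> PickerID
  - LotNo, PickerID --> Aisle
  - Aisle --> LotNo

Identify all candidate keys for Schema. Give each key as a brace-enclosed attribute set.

{Aisle, ExpiryDate}, {Aisle, PickerID}, {LotNo, PickerID}

{Aisle, ExpiryDate}⁺ = {Aisle, ExpiryDate, LotNo, PickerID, Vendor, Weight} — all of the relation — so {Aisle, ExpiryDate} is a candidate key.
{Aisle, PickerID}⁺ = {Aisle, ExpiryDate, LotNo, PickerID, Vendor, Weight} — all of the relation — so {Aisle, PickerID} is a candidate key.
{LotNo, PickerID}⁺ = {Aisle, ExpiryDate, LotNo, PickerID, Vendor, Weight} — all of the relation — so {LotNo, PickerID} is a candidate key.
Any other superkey properly contains one of these, so there are no further candidate keys.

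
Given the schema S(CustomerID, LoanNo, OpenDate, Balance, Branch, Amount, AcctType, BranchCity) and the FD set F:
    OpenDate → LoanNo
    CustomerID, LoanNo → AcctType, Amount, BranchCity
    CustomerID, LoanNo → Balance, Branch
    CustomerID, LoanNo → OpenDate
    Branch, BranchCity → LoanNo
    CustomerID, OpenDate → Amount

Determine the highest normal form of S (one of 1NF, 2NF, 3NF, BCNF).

Candidate keys: {Branch, BranchCity, CustomerID}, {CustomerID, LoanNo}, {CustomerID, OpenDate}. Prime attributes: {Branch, BranchCity, CustomerID, LoanNo, OpenDate}.
For OpenDate → LoanNo we have {OpenDate}⁺ = {LoanNo, OpenDate}; {OpenDate} is not a superkey, so BCNF fails.
Since {LoanNo} ⊆ prime attributes and every other non-superkey FD also has a prime right side, the schema is in 3NF.

3NF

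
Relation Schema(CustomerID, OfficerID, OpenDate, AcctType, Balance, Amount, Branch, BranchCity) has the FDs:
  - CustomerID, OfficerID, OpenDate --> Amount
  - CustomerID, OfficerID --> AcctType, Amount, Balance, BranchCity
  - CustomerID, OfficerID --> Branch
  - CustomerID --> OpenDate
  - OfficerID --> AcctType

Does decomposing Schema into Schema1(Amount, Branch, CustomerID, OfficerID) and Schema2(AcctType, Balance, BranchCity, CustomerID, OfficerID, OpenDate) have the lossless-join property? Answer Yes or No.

Yes

Schema1 ∩ Schema2 = {CustomerID, OfficerID}; its closure under F is {AcctType, Amount, Balance, Branch, BranchCity, CustomerID, OfficerID, OpenDate}.
This includes all of Schema1, so the common attributes are a superkey of Schema1 — the join is lossless.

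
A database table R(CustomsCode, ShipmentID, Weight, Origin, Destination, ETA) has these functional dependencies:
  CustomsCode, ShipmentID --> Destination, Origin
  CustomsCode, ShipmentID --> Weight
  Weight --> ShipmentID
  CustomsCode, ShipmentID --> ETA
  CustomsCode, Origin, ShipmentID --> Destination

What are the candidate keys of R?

No FD produces {CustomsCode}, so it must be in every candidate key.
Closure of {CustomsCode, ShipmentID} is {CustomsCode, Destination, ETA, Origin, ShipmentID, Weight}, the whole schema; {CustomsCode, ShipmentID} is a candidate key.
Closure of {CustomsCode, Weight} is {CustomsCode, Destination, ETA, Origin, ShipmentID, Weight}, the whole schema; {CustomsCode, Weight} is a candidate key.
No proper subset of any of these is a key, and no other minimal superkey exists.

{CustomsCode, ShipmentID}, {CustomsCode, Weight}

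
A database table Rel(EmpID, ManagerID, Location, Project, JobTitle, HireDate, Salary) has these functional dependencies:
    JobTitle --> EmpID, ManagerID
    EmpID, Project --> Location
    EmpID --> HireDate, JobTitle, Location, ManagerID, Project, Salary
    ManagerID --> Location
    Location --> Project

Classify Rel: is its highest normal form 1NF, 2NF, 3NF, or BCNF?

Candidate keys: {EmpID}, {JobTitle}. Prime attributes: {EmpID, JobTitle}.
ManagerID --> Location breaks BCNF: {ManagerID}⁺ = {Location, ManagerID, Project}, so {ManagerID} is not a superkey.
ManagerID --> Location has non-prime {Location} on the right and a non-superkey on the left, so 3NF fails.
With only single-attribute keys there can be no partial dependency, so 2NF holds.

2NF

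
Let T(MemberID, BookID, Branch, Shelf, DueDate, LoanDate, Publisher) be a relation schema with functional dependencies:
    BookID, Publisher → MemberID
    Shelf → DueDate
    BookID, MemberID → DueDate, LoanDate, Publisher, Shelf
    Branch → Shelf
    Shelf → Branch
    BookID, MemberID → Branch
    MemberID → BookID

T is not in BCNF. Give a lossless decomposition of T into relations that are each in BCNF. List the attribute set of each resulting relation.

Candidate keys of the original relation: {BookID, Publisher}, {MemberID}.
In {BookID, Branch, DueDate, LoanDate, MemberID, Publisher, Shelf}, {Shelf} is not a superkey ({Shelf}⁺ restricted to this set is {Branch, DueDate, Shelf}), so split on Shelf → Branch, DueDate into {Branch, DueDate, Shelf} and {BookID, LoanDate, MemberID, Publisher, Shelf}.
{Branch, DueDate, Shelf}: every determinant is a superkey — BCNF.
{BookID, LoanDate, MemberID, Publisher, Shelf}: every determinant is a superkey — BCNF.

{BookID, LoanDate, MemberID, Publisher, Shelf}; {Branch, DueDate, Shelf}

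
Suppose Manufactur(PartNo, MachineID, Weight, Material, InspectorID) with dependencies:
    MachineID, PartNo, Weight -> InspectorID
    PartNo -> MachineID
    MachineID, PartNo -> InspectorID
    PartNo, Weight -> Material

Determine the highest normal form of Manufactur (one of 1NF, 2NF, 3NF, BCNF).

Candidate key: {PartNo, Weight}. Prime attributes: {PartNo, Weight}.
PartNo -> MachineID: {PartNo}⁺ = {InspectorID, MachineID, PartNo}, which is not all of the attributes, so the left side is not a superkey — BCNF is violated.
PartNo -> MachineID has non-prime {MachineID} on the right and a non-superkey on the left, so 3NF fails.
{PartNo} is a proper subset of the key {PartNo, Weight}, and {PartNo}⁺ contains the non-prime attributes {InspectorID, MachineID} — a partial dependency, so 2NF is violated.

1NF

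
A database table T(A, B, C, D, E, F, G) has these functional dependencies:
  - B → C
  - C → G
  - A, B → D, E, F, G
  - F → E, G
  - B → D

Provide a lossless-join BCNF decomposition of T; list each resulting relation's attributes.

Candidate key of the original relation: {A, B}.
Within {A, B, C, D, E, F, G}: {B}⁺ ∩ {A, B, C, D, E, F, G} = {B, C, D, G}, not the whole set, so B → C, D, G violates BCNF; decompose into {B, C, D, G} and {A, B, E, F}.
Within {B, C, D, G}: {C}⁺ ∩ {B, C, D, G} = {C, G}, not the whole set, so C → G violates BCNF; decompose into {C, G} and {B, C, D}.
{C, G}: every determinant is a superkey — BCNF.
{B, C, D}: every determinant is a superkey — BCNF.
Within {A, B, E, F}: {F}⁺ ∩ {A, B, E, F} = {E, F}, not the whole set, so F → E violates BCNF; decompose into {E, F} and {A, B, F}.
{E, F}: every determinant is a superkey — BCNF.
{A, B, F}: every determinant is a superkey — BCNF.

{A, B, F}; {B, C, D}; {C, G}; {E, F}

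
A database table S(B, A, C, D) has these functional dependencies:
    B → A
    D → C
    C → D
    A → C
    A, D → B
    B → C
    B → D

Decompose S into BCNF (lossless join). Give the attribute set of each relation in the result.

{A, B, D}; {C, D}

Candidate keys of the original relation: {A}, {B}.
{A, B, C, D}: {D} determines {C, D} here but is not a superkey — split on D → C, giving {C, D} and {A, B, D}.
{C, D}: every determinant is a superkey — BCNF.
{A, B, D}: every determinant is a superkey — BCNF.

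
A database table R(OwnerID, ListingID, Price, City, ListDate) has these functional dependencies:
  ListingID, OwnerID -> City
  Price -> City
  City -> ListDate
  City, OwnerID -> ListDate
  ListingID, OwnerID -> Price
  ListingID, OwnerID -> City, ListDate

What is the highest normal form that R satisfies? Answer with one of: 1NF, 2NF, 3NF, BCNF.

2NF

Candidate key: {ListingID, OwnerID}. Prime attributes: {ListingID, OwnerID}.
Price -> City breaks BCNF: {Price}⁺ = {City, ListDate, Price}, so {Price} is not a superkey.
Because {City} is non-prime and the left side of Price -> City is not a superkey, the relation is not in 3NF.
Checking every proper subset of each key, none determines a non-prime attribute — 2NF is satisfied.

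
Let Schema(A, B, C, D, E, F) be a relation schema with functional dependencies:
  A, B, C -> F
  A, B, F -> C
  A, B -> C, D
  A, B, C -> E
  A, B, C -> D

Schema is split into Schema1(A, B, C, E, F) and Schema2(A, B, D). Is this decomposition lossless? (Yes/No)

Schema1 ∩ Schema2 = {A, B}; its closure under F is {A, B, C, D, E, F}.
Since Schema1 ⊆ {A, B, C, D, E, F}, the intersection is a superkey of Schema1; the decomposition is lossless.

Yes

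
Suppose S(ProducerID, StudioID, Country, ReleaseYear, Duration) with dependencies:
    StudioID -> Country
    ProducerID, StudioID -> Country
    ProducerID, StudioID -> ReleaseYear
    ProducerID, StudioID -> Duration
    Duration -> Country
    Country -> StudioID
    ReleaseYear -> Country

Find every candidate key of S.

No FD produces {ProducerID}, so it must be in every candidate key.
{Country, ProducerID} is a candidate key since {Country, ProducerID}⁺ = {Country, Duration, ProducerID, ReleaseYear, StudioID} covers every attribute.
{Duration, ProducerID} is a candidate key since {Duration, ProducerID}⁺ = {Country, Duration, ProducerID, ReleaseYear, StudioID} covers every attribute.
{ProducerID, ReleaseYear} is a candidate key since {ProducerID, ReleaseYear}⁺ = {Country, Duration, ProducerID, ReleaseYear, StudioID} covers every attribute.
{ProducerID, StudioID} is a candidate key since {ProducerID, StudioID}⁺ = {Country, Duration, ProducerID, ReleaseYear, StudioID} covers every attribute.
No proper subset of any of these is a key, and no other minimal superkey exists.

{Country, ProducerID}, {Duration, ProducerID}, {ProducerID, ReleaseYear}, {ProducerID, StudioID}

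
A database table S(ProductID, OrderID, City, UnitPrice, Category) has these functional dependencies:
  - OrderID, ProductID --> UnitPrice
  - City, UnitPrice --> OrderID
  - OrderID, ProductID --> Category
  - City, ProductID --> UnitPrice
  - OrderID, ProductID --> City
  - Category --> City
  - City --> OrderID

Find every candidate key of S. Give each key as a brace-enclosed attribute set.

{Category, ProductID}, {City, ProductID}, {OrderID, ProductID}

Attributes never on any right-hand side: {ProductID} — every candidate key must contain it.
{Category, ProductID} is a candidate key since {Category, ProductID}⁺ = {Category, City, OrderID, ProductID, UnitPrice} covers every attribute.
{City, ProductID} is a candidate key since {City, ProductID}⁺ = {Category, City, OrderID, ProductID, UnitPrice} covers every attribute.
{OrderID, ProductID} is a candidate key since {OrderID, ProductID}⁺ = {Category, City, OrderID, ProductID, UnitPrice} covers every attribute.
Any other superkey properly contains one of these, so there are no further candidate keys.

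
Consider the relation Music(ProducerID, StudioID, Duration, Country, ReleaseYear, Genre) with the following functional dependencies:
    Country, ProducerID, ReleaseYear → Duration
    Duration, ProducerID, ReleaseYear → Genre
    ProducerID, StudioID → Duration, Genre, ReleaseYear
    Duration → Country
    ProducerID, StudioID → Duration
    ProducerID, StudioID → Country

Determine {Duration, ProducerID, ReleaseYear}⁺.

{Country, Duration, Genre, ProducerID, ReleaseYear}

Start with {Duration, ProducerID, ReleaseYear}.
Duration, ProducerID, ReleaseYear → Genre applies; add {Genre} → now {Duration, Genre, ProducerID, ReleaseYear}.
Duration → Country applies; add {Country} → now {Country, Duration, Genre, ProducerID, ReleaseYear}.
No further FD applies.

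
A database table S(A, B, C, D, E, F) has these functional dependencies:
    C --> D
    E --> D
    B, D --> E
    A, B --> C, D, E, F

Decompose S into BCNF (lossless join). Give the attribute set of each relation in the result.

Candidate key of the original relation: {A, B}.
In {A, B, C, D, E, F}, {C} is not a superkey ({C}⁺ restricted to this set is {C, D}), so split on C --> D into {C, D} and {A, B, C, E, F}.
{C, D} is in BCNF.
In {A, B, C, E, F}, {B, C} is not a superkey ({B, C}⁺ restricted to this set is {B, C, E}), so split on B, C --> E into {B, C, E} and {A, B, C, F}.
{B, C, E} is in BCNF.
{A, B, C, F} is in BCNF.

{A, B, C, F}; {B, C, E}; {C, D}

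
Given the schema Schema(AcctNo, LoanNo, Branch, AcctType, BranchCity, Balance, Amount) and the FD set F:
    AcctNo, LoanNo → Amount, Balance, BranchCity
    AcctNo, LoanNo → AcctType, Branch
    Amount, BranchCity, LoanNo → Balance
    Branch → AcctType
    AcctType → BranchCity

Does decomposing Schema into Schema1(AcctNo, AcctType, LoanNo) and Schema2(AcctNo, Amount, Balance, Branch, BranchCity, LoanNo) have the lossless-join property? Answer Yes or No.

The shared attributes are {AcctNo, LoanNo} and {AcctNo, LoanNo}⁺ = {AcctNo, AcctType, Amount, Balance, Branch, BranchCity, LoanNo}.
This includes all of Schema1, so the common attributes are a superkey of Schema1 — the join is lossless.

Yes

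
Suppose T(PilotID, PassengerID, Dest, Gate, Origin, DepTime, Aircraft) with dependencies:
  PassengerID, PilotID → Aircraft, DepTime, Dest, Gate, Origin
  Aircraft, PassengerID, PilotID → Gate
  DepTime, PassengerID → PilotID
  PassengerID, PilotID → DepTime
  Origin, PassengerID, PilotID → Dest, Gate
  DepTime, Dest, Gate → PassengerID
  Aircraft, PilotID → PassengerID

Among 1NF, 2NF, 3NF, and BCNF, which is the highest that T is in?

BCNF

Candidate keys: {Aircraft, PilotID}, {DepTime, Dest, Gate}, {DepTime, PassengerID}, {PassengerID, PilotID}. Prime attributes: {Aircraft, DepTime, Dest, Gate, PassengerID, PilotID}.
Each dependency's left side is a superkey — BCNF holds.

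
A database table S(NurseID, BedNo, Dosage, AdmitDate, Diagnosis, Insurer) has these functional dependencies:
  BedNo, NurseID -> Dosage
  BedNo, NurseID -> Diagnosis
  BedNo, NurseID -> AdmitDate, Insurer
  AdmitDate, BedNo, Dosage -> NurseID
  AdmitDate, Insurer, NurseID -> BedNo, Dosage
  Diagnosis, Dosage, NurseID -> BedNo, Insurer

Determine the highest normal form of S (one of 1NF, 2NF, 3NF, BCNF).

BCNF

Candidate keys: {AdmitDate, BedNo, Dosage}, {AdmitDate, Insurer, NurseID}, {BedNo, NurseID}, {Diagnosis, Dosage, NurseID}. Prime attributes: {AdmitDate, BedNo, Diagnosis, Dosage, Insurer, NurseID}.
Each dependency's left side is a superkey — BCNF holds.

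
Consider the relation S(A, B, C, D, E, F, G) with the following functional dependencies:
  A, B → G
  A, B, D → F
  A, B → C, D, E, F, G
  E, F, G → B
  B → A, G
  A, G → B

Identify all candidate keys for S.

{A, G}, {B}, {E, F, G}

{B}⁺ = {A, B, C, D, E, F, G}, which is every attribute, so {B} is a candidate key.
{A, G}⁺ = {A, B, C, D, E, F, G}, which is every attribute, so {A, G} is a candidate key.
{E, F, G}⁺ = {A, B, C, D, E, F, G}, which is every attribute, so {E, F, G} is a candidate key.
Any other superkey properly contains one of these, so there are no further candidate keys.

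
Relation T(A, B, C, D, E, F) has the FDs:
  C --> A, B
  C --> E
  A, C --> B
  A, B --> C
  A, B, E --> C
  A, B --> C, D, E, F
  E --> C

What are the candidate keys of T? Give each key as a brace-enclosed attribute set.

{C}⁺ = {A, B, C, D, E, F} — all of the relation — so {C} is a candidate key.
{E}⁺ = {A, B, C, D, E, F} — all of the relation — so {E} is a candidate key.
{A, B}⁺ = {A, B, C, D, E, F} — all of the relation — so {A, B} is a candidate key.
No proper subset of any of these is a key, and no other minimal superkey exists.

{A, B}, {C}, {E}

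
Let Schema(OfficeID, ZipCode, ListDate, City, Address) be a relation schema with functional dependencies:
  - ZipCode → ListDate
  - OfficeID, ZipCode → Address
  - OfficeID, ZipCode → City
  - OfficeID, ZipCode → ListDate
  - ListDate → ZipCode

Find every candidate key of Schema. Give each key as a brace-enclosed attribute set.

Attributes never on any right-hand side: {OfficeID} — every candidate key must contain it.
{ListDate, OfficeID} is a candidate key since {ListDate, OfficeID}⁺ = {Address, City, ListDate, OfficeID, ZipCode} covers every attribute.
{OfficeID, ZipCode} is a candidate key since {OfficeID, ZipCode}⁺ = {Address, City, ListDate, OfficeID, ZipCode} covers every attribute.
Any other superkey properly contains one of these, so there are no further candidate keys.

{ListDate, OfficeID}, {OfficeID, ZipCode}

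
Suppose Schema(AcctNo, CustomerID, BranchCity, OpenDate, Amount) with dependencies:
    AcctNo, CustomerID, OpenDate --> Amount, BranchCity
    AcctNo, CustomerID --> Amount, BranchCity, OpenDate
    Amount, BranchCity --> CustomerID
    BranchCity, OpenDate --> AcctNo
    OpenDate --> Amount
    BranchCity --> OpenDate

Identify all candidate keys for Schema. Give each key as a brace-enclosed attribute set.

{AcctNo, CustomerID}, {BranchCity}

{BranchCity}⁺ = {AcctNo, Amount, BranchCity, CustomerID, OpenDate}, which is every attribute, so {BranchCity} is a candidate key.
{AcctNo, CustomerID}⁺ = {AcctNo, Amount, BranchCity, CustomerID, OpenDate}, which is every attribute, so {AcctNo, CustomerID} is a candidate key.
No proper subset of any of these is a key, and no other minimal superkey exists.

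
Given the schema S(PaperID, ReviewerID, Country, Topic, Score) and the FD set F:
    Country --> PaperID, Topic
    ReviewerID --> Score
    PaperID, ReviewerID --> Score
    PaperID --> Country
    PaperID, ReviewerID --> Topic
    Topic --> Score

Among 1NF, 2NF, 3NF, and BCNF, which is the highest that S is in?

Candidate keys: {Country, ReviewerID}, {PaperID, ReviewerID}. Prime attributes: {Country, PaperID, ReviewerID}.
Country --> PaperID, Topic breaks BCNF: {Country}⁺ = {Country, PaperID, Score, Topic}, so {Country} is not a superkey.
Country --> PaperID, Topic has non-prime {Topic} on the right and a non-superkey on the left, so 3NF fails.
The proper key subset {Country} of {Country, ReviewerID} determines non-prime {Score, Topic}, so the relation is not even in 2NF.

1NF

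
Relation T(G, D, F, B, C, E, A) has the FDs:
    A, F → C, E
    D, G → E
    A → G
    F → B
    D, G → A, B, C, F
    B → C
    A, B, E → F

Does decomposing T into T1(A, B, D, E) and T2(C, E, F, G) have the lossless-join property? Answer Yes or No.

Common attributes: {E}; their closure is {E}.
T1 ⊄ {E} and T2 ⊄ {E}, so the split is lossy.

No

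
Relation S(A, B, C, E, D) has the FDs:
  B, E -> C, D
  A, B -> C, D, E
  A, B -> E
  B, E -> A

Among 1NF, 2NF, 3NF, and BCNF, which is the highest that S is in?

BCNF

Candidate keys: {A, B}, {B, E}. Prime attributes: {A, B, E}.
The left-hand side of every FD is a superkey, so BCNF is satisfied.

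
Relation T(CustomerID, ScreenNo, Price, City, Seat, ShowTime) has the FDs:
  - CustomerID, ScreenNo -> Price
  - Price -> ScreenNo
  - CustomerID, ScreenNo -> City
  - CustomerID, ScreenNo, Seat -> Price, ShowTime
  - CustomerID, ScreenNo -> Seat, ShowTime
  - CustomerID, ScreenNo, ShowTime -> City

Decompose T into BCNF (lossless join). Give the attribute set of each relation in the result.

{City, CustomerID, Price, Seat, ShowTime}; {Price, ScreenNo}

Candidate keys of the original relation: {CustomerID, Price}, {CustomerID, ScreenNo}.
In {City, CustomerID, Price, ScreenNo, Seat, ShowTime}, {Price} is not a superkey ({Price}⁺ restricted to this set is {Price, ScreenNo}), so split on Price -> ScreenNo into {Price, ScreenNo} and {City, CustomerID, Price, Seat, ShowTime}.
{Price, ScreenNo} has no BCNF violation.
{City, CustomerID, Price, Seat, ShowTime} has no BCNF violation.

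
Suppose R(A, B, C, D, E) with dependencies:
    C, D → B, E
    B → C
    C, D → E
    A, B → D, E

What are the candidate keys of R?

{A, B}, {A, C, D}

Attributes never on any right-hand side: {A} — every candidate key must contain it.
{A, B}⁺ = {A, B, C, D, E} — all of the relation — so {A, B} is a candidate key.
{A, C, D}⁺ = {A, B, C, D, E} — all of the relation — so {A, C, D} is a candidate key.
These are minimal and exhaustive — every other superkey contains one of them.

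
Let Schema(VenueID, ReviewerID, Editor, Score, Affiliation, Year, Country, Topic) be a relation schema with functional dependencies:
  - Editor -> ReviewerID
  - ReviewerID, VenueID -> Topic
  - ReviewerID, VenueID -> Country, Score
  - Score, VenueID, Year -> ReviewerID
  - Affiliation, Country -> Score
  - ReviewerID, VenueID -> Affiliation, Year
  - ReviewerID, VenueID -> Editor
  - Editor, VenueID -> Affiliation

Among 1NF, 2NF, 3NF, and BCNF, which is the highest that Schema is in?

Candidate keys: {Affiliation, Country, VenueID, Year}, {Editor, VenueID}, {ReviewerID, VenueID}, {Score, VenueID, Year}. Prime attributes: {Affiliation, Country, Editor, ReviewerID, Score, VenueID, Year}.
Editor -> ReviewerID breaks BCNF: {Editor}⁺ = {Editor, ReviewerID}, so {Editor} is not a superkey.
Its right-hand attributes {ReviewerID} are all prime, as are those of every other non-superkey FD — the relation is in 3NF.

3NF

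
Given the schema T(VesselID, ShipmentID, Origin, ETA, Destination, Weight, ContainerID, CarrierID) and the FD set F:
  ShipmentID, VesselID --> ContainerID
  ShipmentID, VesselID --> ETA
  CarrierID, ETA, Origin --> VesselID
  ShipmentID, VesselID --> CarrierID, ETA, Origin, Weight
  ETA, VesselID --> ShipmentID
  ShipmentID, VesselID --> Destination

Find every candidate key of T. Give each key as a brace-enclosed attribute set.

Closure of {ETA, VesselID} is {CarrierID, ContainerID, Destination, ETA, Origin, ShipmentID, VesselID, Weight}, the whole schema; {ETA, VesselID} is a candidate key.
Closure of {ShipmentID, VesselID} is {CarrierID, ContainerID, Destination, ETA, Origin, ShipmentID, VesselID, Weight}, the whole schema; {ShipmentID, VesselID} is a candidate key.
Closure of {CarrierID, ETA, Origin} is {CarrierID, ContainerID, Destination, ETA, Origin, ShipmentID, VesselID, Weight}, the whole schema; {CarrierID, ETA, Origin} is a candidate key.
Any other superkey properly contains one of these, so there are no further candidate keys.

{CarrierID, ETA, Origin}, {ETA, VesselID}, {ShipmentID, VesselID}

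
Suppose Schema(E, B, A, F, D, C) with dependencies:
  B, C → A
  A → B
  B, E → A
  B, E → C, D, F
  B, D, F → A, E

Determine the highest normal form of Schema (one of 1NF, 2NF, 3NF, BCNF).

3NF

Candidate keys: {A, D, F}, {A, E}, {B, D, F}, {B, E}. Prime attributes: {A, B, D, E, F}.
For B, C → A we have {B, C}⁺ = {A, B, C}; {B, C} is not a superkey, so BCNF fails.
Since {A} ⊆ prime attributes and every other non-superkey FD also has a prime right side, the schema is in 3NF.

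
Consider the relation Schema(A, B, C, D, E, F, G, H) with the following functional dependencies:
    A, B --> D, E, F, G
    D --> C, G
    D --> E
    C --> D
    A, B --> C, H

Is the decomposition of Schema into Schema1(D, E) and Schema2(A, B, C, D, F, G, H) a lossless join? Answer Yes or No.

Common attributes: {D}; their closure is {C, D, E, G}.
Schema1 is contained in that closure, so Schema1 ∩ Schema2 --> Schema1 holds and the join is lossless.

Yes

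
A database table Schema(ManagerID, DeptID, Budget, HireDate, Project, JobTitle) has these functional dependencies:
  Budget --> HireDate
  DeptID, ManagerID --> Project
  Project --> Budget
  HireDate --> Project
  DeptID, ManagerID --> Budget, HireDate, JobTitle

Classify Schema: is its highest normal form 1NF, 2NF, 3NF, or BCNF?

Candidate key: {DeptID, ManagerID}. Prime attributes: {DeptID, ManagerID}.
For Budget --> HireDate we have {Budget}⁺ = {Budget, HireDate, Project}; {Budget} is not a superkey, so BCNF fails.
Budget --> HireDate has non-prime {HireDate} on the right and a non-superkey on the left, so 3NF fails.
Checking every proper subset of each key, none determines a non-prime attribute — 2NF is satisfied.

2NF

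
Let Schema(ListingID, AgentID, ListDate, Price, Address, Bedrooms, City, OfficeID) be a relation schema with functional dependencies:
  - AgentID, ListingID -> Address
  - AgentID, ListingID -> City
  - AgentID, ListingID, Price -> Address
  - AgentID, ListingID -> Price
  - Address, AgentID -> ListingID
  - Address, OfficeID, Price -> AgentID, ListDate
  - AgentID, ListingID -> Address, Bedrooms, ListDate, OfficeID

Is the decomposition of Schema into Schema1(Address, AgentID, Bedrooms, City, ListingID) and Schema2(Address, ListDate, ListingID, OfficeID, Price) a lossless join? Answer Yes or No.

No

Schema1 ∩ Schema2 = {Address, ListingID}; its closure under F is {Address, ListingID}.
The closure covers neither Schema1 nor Schema2 entirely; the join is not lossless.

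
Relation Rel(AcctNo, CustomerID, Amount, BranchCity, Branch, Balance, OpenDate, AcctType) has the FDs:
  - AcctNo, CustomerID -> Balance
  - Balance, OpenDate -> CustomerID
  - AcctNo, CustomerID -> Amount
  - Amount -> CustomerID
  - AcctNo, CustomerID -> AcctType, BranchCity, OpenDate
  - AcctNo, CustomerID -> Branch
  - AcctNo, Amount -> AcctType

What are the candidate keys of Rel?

No FD produces {AcctNo}, so it must be in every candidate key.
{AcctNo, Amount}⁺ = {AcctNo, AcctType, Amount, Balance, Branch, BranchCity, CustomerID, OpenDate}, which is every attribute, so {AcctNo, Amount} is a candidate key.
{AcctNo, CustomerID}⁺ = {AcctNo, AcctType, Amount, Balance, Branch, BranchCity, CustomerID, OpenDate}, which is every attribute, so {AcctNo, CustomerID} is a candidate key.
{AcctNo, Balance, OpenDate}⁺ = {AcctNo, AcctType, Amount, Balance, Branch, BranchCity, CustomerID, OpenDate}, which is every attribute, so {AcctNo, Balance, OpenDate} is a candidate key.
These are minimal and exhaustive — every other superkey contains one of them.

{AcctNo, Amount}, {AcctNo, Balance, OpenDate}, {AcctNo, CustomerID}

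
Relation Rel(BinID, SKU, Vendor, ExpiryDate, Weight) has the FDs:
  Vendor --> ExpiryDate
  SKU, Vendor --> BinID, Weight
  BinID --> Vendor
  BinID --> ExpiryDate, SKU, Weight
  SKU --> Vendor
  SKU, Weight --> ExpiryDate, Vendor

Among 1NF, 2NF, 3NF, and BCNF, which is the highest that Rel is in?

2NF

Candidate keys: {BinID}, {SKU}. Prime attributes: {BinID, SKU}.
For Vendor --> ExpiryDate we have {Vendor}⁺ = {ExpiryDate, Vendor}; {Vendor} is not a superkey, so BCNF fails.
Vendor --> ExpiryDate has non-prime {ExpiryDate} on the right and a non-superkey on the left, so 3NF fails.
Every candidate key is a single attribute, so no partial dependency is possible; 2NF holds.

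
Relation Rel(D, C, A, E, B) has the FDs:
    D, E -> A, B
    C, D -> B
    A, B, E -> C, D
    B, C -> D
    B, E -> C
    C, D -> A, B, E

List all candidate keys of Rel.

Closure of {B, C} is {A, B, C, D, E}, the whole schema; {B, C} is a candidate key.
Closure of {B, E} is {A, B, C, D, E}, the whole schema; {B, E} is a candidate key.
Closure of {C, D} is {A, B, C, D, E}, the whole schema; {C, D} is a candidate key.
Closure of {D, E} is {A, B, C, D, E}, the whole schema; {D, E} is a candidate key.
No proper subset of any of these is a key, and no other minimal superkey exists.

{B, C}, {B, E}, {C, D}, {D, E}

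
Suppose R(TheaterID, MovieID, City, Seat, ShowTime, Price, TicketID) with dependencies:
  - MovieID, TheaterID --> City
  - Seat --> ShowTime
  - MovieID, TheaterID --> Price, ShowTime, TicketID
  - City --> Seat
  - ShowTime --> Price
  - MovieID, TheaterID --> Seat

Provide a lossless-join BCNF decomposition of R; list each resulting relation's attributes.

{City, MovieID, TheaterID, TicketID}; {City, Seat}; {Price, ShowTime}; {Seat, ShowTime}

Candidate key of the original relation: {MovieID, TheaterID}.
Within {City, MovieID, Price, Seat, ShowTime, TheaterID, TicketID}: {Seat}⁺ ∩ {City, MovieID, Price, Seat, ShowTime, TheaterID, TicketID} = {Price, Seat, ShowTime}, not the whole set, so Seat --> Price, ShowTime violates BCNF; decompose into {Price, Seat, ShowTime} and {City, MovieID, Seat, TheaterID, TicketID}.
Within {Price, Seat, ShowTime}: {ShowTime}⁺ ∩ {Price, Seat, ShowTime} = {Price, ShowTime}, not the whole set, so ShowTime --> Price violates BCNF; decompose into {Price, ShowTime} and {Seat, ShowTime}.
{Price, ShowTime} is in BCNF.
{Seat, ShowTime} is in BCNF.
Within {City, MovieID, Seat, TheaterID, TicketID}: {City}⁺ ∩ {City, MovieID, Seat, TheaterID, TicketID} = {City, Seat}, not the whole set, so City --> Seat violates BCNF; decompose into {City, Seat} and {City, MovieID, TheaterID, TicketID}.
{City, Seat} is in BCNF.
{City, MovieID, TheaterID, TicketID} is in BCNF.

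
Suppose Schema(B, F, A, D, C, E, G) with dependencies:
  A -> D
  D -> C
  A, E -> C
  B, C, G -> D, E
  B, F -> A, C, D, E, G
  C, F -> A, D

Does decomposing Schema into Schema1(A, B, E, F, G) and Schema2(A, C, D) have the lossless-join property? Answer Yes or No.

Yes

Common attributes: {A}; their closure is {A, C, D}.
This includes all of Schema2, so the common attributes are a superkey of Schema2 — the join is lossless.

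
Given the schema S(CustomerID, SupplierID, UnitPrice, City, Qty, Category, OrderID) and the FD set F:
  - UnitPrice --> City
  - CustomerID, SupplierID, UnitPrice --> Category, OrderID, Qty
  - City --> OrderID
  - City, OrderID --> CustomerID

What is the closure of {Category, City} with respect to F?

{Category, City, CustomerID, OrderID}

Start with {Category, City}.
City --> OrderID applies; add {OrderID} → now {Category, City, OrderID}.
City, OrderID --> CustomerID applies; add {CustomerID} → now {Category, City, CustomerID, OrderID}.
No further FD applies.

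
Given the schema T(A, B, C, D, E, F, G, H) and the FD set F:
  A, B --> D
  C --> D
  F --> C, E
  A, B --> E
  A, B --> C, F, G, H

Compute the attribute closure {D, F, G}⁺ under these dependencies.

{C, D, E, F, G}

Start with {D, F, G}.
F --> C, E applies; add {C, E} → now {C, D, E, F, G}.
No further FD applies.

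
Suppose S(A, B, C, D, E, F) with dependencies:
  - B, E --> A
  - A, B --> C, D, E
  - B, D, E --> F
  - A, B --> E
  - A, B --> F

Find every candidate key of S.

{A, B}, {B, E}

Attributes never on any right-hand side: {B} — every candidate key must contain it.
{A, B}⁺ = {A, B, C, D, E, F} — all of the relation — so {A, B} is a candidate key.
{B, E}⁺ = {A, B, C, D, E, F} — all of the relation — so {B, E} is a candidate key.
Any other superkey properly contains one of these, so there are no further candidate keys.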